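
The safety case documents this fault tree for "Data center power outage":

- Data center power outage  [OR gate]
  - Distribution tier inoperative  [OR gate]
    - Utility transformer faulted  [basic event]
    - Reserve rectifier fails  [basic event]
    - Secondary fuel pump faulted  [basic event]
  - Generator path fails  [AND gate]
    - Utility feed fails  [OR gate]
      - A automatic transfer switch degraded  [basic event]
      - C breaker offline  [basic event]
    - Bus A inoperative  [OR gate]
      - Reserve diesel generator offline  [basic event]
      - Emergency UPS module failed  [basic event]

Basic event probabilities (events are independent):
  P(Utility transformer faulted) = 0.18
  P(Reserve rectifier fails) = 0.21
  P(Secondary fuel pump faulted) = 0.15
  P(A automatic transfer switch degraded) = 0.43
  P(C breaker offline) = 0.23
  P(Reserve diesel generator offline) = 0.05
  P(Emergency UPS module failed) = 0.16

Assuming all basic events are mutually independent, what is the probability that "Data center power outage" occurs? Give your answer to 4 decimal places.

P(Distribution tier inoperative) [OR] = 1 − (1−0.18) × (1−0.21) × (1−0.15) = 0.449370
P(Utility feed fails) [OR] = 1 − (1−0.43) × (1−0.23) = 0.561100
P(Bus A inoperative) [OR] = 1 − (1−0.05) × (1−0.16) = 0.202000
P(Generator path fails) [AND] = 0.561100 × 0.202000 = 0.113342
P(Data center power outage) [OR] = 1 − (1−0.449370) × (1−0.113342) = 0.511780
Rounded to 4 decimal places: P(Data center power outage) ≈ 0.5118.

0.5118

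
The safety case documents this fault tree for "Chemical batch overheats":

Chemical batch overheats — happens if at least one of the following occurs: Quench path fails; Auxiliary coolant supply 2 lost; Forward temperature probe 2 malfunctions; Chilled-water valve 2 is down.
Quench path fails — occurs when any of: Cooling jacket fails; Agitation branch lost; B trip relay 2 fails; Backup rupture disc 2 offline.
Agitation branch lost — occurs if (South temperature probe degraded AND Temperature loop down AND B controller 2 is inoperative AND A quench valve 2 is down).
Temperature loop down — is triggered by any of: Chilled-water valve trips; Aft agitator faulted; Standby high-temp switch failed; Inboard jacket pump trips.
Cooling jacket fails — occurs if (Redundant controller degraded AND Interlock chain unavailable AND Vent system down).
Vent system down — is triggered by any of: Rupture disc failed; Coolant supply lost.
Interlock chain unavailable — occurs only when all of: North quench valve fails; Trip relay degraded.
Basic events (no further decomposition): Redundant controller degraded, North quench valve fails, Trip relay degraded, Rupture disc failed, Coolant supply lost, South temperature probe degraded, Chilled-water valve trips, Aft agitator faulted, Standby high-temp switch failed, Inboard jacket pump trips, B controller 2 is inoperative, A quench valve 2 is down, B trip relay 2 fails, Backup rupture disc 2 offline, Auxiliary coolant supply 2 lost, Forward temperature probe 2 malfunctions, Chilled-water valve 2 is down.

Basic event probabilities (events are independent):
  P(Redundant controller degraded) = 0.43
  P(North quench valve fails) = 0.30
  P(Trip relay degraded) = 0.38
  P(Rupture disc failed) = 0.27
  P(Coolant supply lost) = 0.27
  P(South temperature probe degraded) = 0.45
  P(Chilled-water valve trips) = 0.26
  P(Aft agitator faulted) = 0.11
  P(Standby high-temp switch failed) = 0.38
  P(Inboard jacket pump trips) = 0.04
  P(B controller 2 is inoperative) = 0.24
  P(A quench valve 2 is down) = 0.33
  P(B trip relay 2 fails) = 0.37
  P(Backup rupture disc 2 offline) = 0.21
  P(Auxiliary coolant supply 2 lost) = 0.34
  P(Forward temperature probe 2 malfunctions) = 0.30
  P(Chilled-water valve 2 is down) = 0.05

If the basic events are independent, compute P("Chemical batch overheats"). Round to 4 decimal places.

P(Interlock chain unavailable) [AND] = 0.30 × 0.38 = 0.114000
P(Vent system down) [OR] = 1 − (1−0.27) × (1−0.27) = 0.467100
P(Cooling jacket fails) [AND] = 0.43 × 0.114000 × 0.467100 = 0.022897
P(Temperature loop down) [OR] = 1 − (1−0.26) × (1−0.11) × (1−0.38) × (1−0.04) = 0.608001
P(Agitation branch lost) [AND] = 0.45 × 0.608001 × 0.24 × 0.33 = 0.021669
P(Quench path fails) [OR] = 1 − (1−0.022897) × (1−0.021669) × (1−0.37) × (1−0.21) = 0.524234
P(Chemical batch overheats) [OR] = 1 − (1−0.524234) × (1−0.34) × (1−0.30) × (1−0.05) = 0.791186
Rounded to 4 decimal places: P(Chemical batch overheats) ≈ 0.7912.

0.7912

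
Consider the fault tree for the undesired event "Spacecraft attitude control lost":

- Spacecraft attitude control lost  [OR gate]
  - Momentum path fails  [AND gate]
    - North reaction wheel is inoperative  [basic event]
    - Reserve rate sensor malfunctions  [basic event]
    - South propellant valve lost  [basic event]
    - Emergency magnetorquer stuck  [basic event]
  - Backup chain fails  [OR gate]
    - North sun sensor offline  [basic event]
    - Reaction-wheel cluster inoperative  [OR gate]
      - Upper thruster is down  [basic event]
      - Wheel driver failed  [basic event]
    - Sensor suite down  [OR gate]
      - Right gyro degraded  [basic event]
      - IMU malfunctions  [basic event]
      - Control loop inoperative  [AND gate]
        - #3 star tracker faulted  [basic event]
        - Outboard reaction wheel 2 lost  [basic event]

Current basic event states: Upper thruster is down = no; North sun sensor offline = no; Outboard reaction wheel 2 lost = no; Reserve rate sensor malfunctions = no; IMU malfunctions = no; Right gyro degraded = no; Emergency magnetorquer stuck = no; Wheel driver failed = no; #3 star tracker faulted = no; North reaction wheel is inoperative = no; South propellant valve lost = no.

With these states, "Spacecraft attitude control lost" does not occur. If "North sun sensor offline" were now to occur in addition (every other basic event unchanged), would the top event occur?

Yes

Counterfactual: set "North sun sensor offline" to occurred.
Momentum path fails [AND]: North reaction wheel is inoperative=not, Reserve rate sensor malfunctions=not, South propellant valve lost=not, Emergency magnetorquer stuck=not → not all inputs occur → does not occur.
Reaction-wheel cluster inoperative [OR]: Upper thruster is down=not, Wheel driver failed=not → no input occurs → does not occur.
Control loop inoperative [AND]: #3 star tracker faulted=not, Outboard reaction wheel 2 lost=not → not all inputs occur → does not occur.
Sensor suite down [OR]: Right gyro degraded=not, IMU malfunctions=not, Control loop inoperative=not → no input occurs → does not occur.
Backup chain fails [OR]: North sun sensor offline=occurs, Reaction-wheel cluster inoperative=not, Sensor suite down=not → at least one input occurs → occurs.
Spacecraft attitude control lost [OR]: Momentum path fails=not, Backup chain fails=occurs → at least one input occurs → occurs.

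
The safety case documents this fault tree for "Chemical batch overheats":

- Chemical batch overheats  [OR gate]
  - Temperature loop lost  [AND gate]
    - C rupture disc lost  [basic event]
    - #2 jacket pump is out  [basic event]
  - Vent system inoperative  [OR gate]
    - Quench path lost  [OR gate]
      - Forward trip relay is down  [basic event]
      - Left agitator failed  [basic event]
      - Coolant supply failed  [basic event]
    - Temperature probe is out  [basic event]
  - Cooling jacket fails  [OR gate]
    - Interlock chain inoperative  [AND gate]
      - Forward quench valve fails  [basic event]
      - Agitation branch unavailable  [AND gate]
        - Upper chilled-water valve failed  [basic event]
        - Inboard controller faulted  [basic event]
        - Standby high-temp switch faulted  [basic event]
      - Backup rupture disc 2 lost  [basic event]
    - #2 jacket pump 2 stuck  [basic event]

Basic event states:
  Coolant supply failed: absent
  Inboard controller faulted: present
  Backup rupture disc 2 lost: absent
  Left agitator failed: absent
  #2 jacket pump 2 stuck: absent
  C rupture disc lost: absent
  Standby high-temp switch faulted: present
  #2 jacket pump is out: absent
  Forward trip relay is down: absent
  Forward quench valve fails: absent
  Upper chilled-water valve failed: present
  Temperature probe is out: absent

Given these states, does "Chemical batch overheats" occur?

No

Temperature loop lost [AND]: C rupture disc lost=not, #2 jacket pump is out=not → not all inputs occur → does not occur.
Quench path lost [OR]: Forward trip relay is down=not, Left agitator failed=not, Coolant supply failed=not → no input occurs → does not occur.
Vent system inoperative [OR]: Quench path lost=not, Temperature probe is out=not → no input occurs → does not occur.
Agitation branch unavailable [AND]: Upper chilled-water valve failed=occurs, Inboard controller faulted=occurs, Standby high-temp switch faulted=occurs → all inputs occur → occurs.
Interlock chain inoperative [AND]: Forward quench valve fails=not, Agitation branch unavailable=occurs, Backup rupture disc 2 lost=not → not all inputs occur → does not occur.
Cooling jacket fails [OR]: Interlock chain inoperative=not, #2 jacket pump 2 stuck=not → no input occurs → does not occur.
Chemical batch overheats [OR]: Temperature loop lost=not, Vent system inoperative=not, Cooling jacket fails=not → no input occurs → does not occur.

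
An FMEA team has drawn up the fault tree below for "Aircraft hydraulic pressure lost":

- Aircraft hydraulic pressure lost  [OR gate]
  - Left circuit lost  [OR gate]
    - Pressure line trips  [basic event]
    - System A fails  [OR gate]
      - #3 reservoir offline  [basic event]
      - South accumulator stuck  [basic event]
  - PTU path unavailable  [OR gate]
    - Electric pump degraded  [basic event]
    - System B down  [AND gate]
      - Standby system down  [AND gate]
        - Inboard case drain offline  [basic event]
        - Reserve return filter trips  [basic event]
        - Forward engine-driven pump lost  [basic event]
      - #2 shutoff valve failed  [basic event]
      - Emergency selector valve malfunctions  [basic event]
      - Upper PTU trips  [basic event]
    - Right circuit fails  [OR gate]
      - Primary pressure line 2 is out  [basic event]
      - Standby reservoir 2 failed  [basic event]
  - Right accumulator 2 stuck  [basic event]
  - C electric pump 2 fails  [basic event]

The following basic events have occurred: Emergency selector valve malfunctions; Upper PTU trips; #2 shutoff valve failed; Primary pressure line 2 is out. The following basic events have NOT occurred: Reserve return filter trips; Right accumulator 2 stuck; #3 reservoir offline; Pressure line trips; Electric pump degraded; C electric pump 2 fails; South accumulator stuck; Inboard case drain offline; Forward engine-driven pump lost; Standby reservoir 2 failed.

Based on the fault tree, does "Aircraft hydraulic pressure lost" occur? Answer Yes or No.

System A fails [OR]: #3 reservoir offline=not, South accumulator stuck=not → no input occurs → does not occur.
Left circuit lost [OR]: Pressure line trips=not, System A fails=not → no input occurs → does not occur.
Standby system down [AND]: Inboard case drain offline=not, Reserve return filter trips=not, Forward engine-driven pump lost=not → not all inputs occur → does not occur.
System B down [AND]: Standby system down=not, #2 shutoff valve failed=occurs, Emergency selector valve malfunctions=occurs, Upper PTU trips=occurs → not all inputs occur → does not occur.
Right circuit fails [OR]: Primary pressure line 2 is out=occurs, Standby reservoir 2 failed=not → at least one input occurs → occurs.
PTU path unavailable [OR]: Electric pump degraded=not, System B down=not, Right circuit fails=occurs → at least one input occurs → occurs.
Aircraft hydraulic pressure lost [OR]: Left circuit lost=not, PTU path unavailable=occurs, Right accumulator 2 stuck=not, C electric pump 2 fails=not → at least one input occurs → occurs.

Yes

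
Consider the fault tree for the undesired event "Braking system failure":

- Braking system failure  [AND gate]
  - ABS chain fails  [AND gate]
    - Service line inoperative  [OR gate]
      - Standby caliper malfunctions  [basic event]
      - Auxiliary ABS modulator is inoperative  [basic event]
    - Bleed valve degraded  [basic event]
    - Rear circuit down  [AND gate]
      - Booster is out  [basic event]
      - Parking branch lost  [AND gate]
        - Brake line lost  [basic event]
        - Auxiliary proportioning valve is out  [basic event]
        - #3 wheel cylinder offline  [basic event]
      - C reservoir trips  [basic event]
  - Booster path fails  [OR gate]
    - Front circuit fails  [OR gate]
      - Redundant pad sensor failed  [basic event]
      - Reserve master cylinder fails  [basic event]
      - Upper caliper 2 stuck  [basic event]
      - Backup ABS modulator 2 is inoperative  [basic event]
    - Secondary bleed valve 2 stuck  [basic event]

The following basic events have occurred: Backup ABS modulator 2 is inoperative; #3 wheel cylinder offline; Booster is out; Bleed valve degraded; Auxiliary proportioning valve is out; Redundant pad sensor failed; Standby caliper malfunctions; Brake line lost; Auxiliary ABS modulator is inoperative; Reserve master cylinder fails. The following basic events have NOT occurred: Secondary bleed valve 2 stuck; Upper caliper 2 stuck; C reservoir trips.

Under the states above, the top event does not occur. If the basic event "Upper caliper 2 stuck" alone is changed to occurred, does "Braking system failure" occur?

Counterfactual: set "Upper caliper 2 stuck" to occurred.
Service line inoperative [OR]: Standby caliper malfunctions=occurs, Auxiliary ABS modulator is inoperative=occurs → at least one input occurs → occurs.
Parking branch lost [AND]: Brake line lost=occurs, Auxiliary proportioning valve is out=occurs, #3 wheel cylinder offline=occurs → all inputs occur → occurs.
Rear circuit down [AND]: Booster is out=occurs, Parking branch lost=occurs, C reservoir trips=not → not all inputs occur → does not occur.
ABS chain fails [AND]: Service line inoperative=occurs, Bleed valve degraded=occurs, Rear circuit down=not → not all inputs occur → does not occur.
Front circuit fails [OR]: Redundant pad sensor failed=occurs, Reserve master cylinder fails=occurs, Upper caliper 2 stuck=occurs, Backup ABS modulator 2 is inoperative=occurs → at least one input occurs → occurs.
Booster path fails [OR]: Front circuit fails=occurs, Secondary bleed valve 2 stuck=not → at least one input occurs → occurs.
Braking system failure [AND]: ABS chain fails=not, Booster path fails=occurs → not all inputs occur → does not occur.

No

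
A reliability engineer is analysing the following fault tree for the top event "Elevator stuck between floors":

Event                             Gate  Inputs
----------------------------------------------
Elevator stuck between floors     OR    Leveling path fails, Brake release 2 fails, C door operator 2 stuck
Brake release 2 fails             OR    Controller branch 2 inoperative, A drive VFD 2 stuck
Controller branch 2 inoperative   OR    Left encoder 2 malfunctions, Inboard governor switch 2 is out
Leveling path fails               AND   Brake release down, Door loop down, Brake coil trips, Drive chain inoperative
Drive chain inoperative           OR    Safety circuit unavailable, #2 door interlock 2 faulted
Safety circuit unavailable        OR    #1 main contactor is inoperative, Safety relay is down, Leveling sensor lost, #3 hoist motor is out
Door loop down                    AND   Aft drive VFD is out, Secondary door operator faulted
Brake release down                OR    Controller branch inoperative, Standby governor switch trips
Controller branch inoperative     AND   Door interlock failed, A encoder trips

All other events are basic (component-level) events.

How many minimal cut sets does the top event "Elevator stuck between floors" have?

14

Controller branch inoperative [AND]: one cut set from each child combined → 1 × 1 = 1 cut set(s).
Brake release down [OR]: union of children's cut sets → 2 cut set(s).
Door loop down [AND]: one cut set from each child combined → 1 × 1 = 1 cut set(s).
Safety circuit unavailable [OR]: union of children's cut sets → 4 cut set(s).
Drive chain inoperative [OR]: union of children's cut sets → 5 cut set(s).
Leveling path fails [AND]: one cut set from each child combined → 2 × 1 × 1 × 5 = 10 cut set(s).
Controller branch 2 inoperative [OR]: union of children's cut sets → 2 cut set(s).
Brake release 2 fails [OR]: union of children's cut sets → 3 cut set(s).
Elevator stuck between floors [OR]: union of children's cut sets → 14 cut set(s).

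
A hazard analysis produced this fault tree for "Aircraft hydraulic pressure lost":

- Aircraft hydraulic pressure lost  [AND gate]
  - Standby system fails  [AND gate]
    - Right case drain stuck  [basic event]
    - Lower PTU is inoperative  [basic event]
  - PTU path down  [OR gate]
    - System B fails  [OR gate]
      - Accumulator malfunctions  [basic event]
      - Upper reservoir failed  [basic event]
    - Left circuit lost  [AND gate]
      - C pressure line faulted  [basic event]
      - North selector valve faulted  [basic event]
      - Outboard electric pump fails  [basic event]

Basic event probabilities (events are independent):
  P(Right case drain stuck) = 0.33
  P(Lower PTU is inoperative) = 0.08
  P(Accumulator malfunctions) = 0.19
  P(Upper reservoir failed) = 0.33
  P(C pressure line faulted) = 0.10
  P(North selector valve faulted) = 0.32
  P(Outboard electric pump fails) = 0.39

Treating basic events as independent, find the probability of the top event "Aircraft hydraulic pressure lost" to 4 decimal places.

0.0123

P(Standby system fails) [AND] = 0.33 × 0.08 = 0.026400
P(System B fails) [OR] = 1 − (1−0.19) × (1−0.33) = 0.457300
P(Left circuit lost) [AND] = 0.10 × 0.32 × 0.39 = 0.012480
P(PTU path down) [OR] = 1 − (1−0.457300) × (1−0.012480) = 0.464073
P(Aircraft hydraulic pressure lost) [AND] = 0.026400 × 0.464073 = 0.012252
Rounded to 4 decimal places: P(Aircraft hydraulic pressure lost) ≈ 0.0123.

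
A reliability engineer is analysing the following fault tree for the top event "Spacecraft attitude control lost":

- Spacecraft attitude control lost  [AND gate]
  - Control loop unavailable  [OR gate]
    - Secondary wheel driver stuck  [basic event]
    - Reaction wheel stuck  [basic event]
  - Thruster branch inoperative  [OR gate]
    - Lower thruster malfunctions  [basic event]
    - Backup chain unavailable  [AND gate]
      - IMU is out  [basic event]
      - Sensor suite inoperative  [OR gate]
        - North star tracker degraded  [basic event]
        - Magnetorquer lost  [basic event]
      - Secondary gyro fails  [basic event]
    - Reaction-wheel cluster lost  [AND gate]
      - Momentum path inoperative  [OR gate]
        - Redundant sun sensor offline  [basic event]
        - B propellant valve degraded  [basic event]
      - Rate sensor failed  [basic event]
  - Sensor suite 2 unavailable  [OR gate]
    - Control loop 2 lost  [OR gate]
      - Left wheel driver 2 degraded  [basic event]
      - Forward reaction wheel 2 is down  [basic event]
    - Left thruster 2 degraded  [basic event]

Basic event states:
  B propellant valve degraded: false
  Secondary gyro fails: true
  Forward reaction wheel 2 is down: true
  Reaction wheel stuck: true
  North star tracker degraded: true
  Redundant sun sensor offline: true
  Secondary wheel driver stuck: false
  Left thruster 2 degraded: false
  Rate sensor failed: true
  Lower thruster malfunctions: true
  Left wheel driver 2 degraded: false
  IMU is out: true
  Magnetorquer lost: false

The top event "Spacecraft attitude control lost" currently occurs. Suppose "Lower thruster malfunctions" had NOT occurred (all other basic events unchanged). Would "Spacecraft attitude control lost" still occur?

Yes

Counterfactual: set "Lower thruster malfunctions" to not occurred.
Control loop unavailable [OR]: Secondary wheel driver stuck=not, Reaction wheel stuck=occurs → at least one input occurs → occurs.
Sensor suite inoperative [OR]: North star tracker degraded=occurs, Magnetorquer lost=not → at least one input occurs → occurs.
Backup chain unavailable [AND]: IMU is out=occurs, Sensor suite inoperative=occurs, Secondary gyro fails=occurs → all inputs occur → occurs.
Momentum path inoperative [OR]: Redundant sun sensor offline=occurs, B propellant valve degraded=not → at least one input occurs → occurs.
Reaction-wheel cluster lost [AND]: Momentum path inoperative=occurs, Rate sensor failed=occurs → all inputs occur → occurs.
Thruster branch inoperative [OR]: Lower thruster malfunctions=not, Backup chain unavailable=occurs, Reaction-wheel cluster lost=occurs → at least one input occurs → occurs.
Control loop 2 lost [OR]: Left wheel driver 2 degraded=not, Forward reaction wheel 2 is down=occurs → at least one input occurs → occurs.
Sensor suite 2 unavailable [OR]: Control loop 2 lost=occurs, Left thruster 2 degraded=not → at least one input occurs → occurs.
Spacecraft attitude control lost [AND]: Control loop unavailable=occurs, Thruster branch inoperative=occurs, Sensor suite 2 unavailable=occurs → all inputs occur → occurs.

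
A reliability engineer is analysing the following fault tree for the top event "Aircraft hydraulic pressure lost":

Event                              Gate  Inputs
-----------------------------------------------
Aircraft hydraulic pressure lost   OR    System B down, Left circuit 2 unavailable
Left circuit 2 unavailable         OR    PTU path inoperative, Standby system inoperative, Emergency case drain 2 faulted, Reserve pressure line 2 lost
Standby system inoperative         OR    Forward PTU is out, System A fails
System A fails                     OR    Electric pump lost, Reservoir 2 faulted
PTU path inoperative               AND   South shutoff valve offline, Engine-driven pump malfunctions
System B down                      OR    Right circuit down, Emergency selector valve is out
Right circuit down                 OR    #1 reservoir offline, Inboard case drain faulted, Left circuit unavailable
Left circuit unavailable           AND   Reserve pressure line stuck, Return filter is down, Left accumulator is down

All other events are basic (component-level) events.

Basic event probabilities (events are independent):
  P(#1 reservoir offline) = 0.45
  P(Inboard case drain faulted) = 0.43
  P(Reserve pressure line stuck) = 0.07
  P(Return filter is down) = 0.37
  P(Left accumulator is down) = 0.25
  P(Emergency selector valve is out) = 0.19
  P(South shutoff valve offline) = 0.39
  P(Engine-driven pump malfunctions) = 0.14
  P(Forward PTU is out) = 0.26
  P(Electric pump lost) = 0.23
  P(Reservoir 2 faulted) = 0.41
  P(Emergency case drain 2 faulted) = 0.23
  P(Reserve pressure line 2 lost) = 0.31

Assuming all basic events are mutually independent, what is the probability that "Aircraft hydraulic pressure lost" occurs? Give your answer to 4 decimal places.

0.9574

P(Left circuit unavailable) [AND] = 0.07 × 0.37 × 0.25 = 0.006475
P(Right circuit down) [OR] = 1 − (1−0.45) × (1−0.43) × (1−0.006475) = 0.688530
P(System B down) [OR] = 1 − (1−0.688530) × (1−0.19) = 0.747709
P(PTU path inoperative) [AND] = 0.39 × 0.14 = 0.054600
P(System A fails) [OR] = 1 − (1−0.23) × (1−0.41) = 0.545700
P(Standby system inoperative) [OR] = 1 − (1−0.26) × (1−0.545700) = 0.663818
P(Left circuit 2 unavailable) [OR] = 1 − (1−0.054600) × (1−0.663818) × (1−0.23) × (1−0.31) = 0.831139
P(Aircraft hydraulic pressure lost) [OR] = 1 − (1−0.747709) × (1−0.831139) = 0.957398
Rounded to 4 decimal places: P(Aircraft hydraulic pressure lost) ≈ 0.9574.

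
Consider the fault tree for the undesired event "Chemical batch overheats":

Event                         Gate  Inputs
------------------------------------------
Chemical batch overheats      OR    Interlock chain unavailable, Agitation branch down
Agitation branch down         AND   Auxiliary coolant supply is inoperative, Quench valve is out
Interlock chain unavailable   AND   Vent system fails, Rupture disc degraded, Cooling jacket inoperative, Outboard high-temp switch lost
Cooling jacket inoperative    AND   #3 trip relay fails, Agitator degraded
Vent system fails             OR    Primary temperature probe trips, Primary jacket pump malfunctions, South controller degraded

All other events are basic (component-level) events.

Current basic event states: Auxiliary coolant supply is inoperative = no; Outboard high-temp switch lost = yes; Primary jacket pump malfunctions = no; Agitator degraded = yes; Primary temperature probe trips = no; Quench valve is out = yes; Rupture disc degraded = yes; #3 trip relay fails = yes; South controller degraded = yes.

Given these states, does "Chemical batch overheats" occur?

Yes

Vent system fails [OR]: Primary temperature probe trips=not, Primary jacket pump malfunctions=not, South controller degraded=occurs → at least one input occurs → occurs.
Cooling jacket inoperative [AND]: #3 trip relay fails=occurs, Agitator degraded=occurs → all inputs occur → occurs.
Interlock chain unavailable [AND]: Vent system fails=occurs, Rupture disc degraded=occurs, Cooling jacket inoperative=occurs, Outboard high-temp switch lost=occurs → all inputs occur → occurs.
Agitation branch down [AND]: Auxiliary coolant supply is inoperative=not, Quench valve is out=occurs → not all inputs occur → does not occur.
Chemical batch overheats [OR]: Interlock chain unavailable=occurs, Agitation branch down=not → at least one input occurs → occurs.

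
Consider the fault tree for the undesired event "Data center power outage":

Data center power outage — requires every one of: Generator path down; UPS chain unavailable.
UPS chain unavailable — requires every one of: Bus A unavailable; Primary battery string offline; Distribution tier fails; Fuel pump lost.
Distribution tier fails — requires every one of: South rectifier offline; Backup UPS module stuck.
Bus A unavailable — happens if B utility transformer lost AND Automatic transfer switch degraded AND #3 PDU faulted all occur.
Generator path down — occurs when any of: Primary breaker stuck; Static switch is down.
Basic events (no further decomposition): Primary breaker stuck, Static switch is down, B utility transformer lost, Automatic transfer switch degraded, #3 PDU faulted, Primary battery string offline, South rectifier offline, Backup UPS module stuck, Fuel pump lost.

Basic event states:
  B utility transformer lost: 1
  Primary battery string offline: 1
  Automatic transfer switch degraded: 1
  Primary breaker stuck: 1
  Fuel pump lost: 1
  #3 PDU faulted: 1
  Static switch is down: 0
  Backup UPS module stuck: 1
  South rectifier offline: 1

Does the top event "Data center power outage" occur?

Yes

Generator path down [OR]: Primary breaker stuck=occurs, Static switch is down=not → at least one input occurs → occurs.
Bus A unavailable [AND]: B utility transformer lost=occurs, Automatic transfer switch degraded=occurs, #3 PDU faulted=occurs → all inputs occur → occurs.
Distribution tier fails [AND]: South rectifier offline=occurs, Backup UPS module stuck=occurs → all inputs occur → occurs.
UPS chain unavailable [AND]: Bus A unavailable=occurs, Primary battery string offline=occurs, Distribution tier fails=occurs, Fuel pump lost=occurs → all inputs occur → occurs.
Data center power outage [AND]: Generator path down=occurs, UPS chain unavailable=occurs → all inputs occur → occurs.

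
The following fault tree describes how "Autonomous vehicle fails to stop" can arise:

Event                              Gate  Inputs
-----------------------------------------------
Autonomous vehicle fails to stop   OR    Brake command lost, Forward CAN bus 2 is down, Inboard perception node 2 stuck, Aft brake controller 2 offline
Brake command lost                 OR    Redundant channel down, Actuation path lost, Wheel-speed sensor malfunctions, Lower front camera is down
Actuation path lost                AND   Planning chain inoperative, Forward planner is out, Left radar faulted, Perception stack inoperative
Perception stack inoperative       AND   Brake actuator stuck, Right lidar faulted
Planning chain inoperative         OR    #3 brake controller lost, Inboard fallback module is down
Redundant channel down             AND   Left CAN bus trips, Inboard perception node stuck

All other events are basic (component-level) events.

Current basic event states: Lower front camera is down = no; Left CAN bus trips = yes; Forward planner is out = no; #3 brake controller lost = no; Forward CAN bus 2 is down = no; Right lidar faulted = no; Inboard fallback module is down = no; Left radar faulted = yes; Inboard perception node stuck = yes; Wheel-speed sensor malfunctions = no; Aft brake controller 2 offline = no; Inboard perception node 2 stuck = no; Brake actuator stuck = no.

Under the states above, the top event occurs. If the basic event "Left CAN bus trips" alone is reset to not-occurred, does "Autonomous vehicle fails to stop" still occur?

Counterfactual: set "Left CAN bus trips" to not occurred.
Redundant channel down [AND]: Left CAN bus trips=not, Inboard perception node stuck=occurs → not all inputs occur → does not occur.
Planning chain inoperative [OR]: #3 brake controller lost=not, Inboard fallback module is down=not → no input occurs → does not occur.
Perception stack inoperative [AND]: Brake actuator stuck=not, Right lidar faulted=not → not all inputs occur → does not occur.
Actuation path lost [AND]: Planning chain inoperative=not, Forward planner is out=not, Left radar faulted=occurs, Perception stack inoperative=not → not all inputs occur → does not occur.
Brake command lost [OR]: Redundant channel down=not, Actuation path lost=not, Wheel-speed sensor malfunctions=not, Lower front camera is down=not → no input occurs → does not occur.
Autonomous vehicle fails to stop [OR]: Brake command lost=not, Forward CAN bus 2 is down=not, Inboard perception node 2 stuck=not, Aft brake controller 2 offline=not → no input occurs → does not occur.

No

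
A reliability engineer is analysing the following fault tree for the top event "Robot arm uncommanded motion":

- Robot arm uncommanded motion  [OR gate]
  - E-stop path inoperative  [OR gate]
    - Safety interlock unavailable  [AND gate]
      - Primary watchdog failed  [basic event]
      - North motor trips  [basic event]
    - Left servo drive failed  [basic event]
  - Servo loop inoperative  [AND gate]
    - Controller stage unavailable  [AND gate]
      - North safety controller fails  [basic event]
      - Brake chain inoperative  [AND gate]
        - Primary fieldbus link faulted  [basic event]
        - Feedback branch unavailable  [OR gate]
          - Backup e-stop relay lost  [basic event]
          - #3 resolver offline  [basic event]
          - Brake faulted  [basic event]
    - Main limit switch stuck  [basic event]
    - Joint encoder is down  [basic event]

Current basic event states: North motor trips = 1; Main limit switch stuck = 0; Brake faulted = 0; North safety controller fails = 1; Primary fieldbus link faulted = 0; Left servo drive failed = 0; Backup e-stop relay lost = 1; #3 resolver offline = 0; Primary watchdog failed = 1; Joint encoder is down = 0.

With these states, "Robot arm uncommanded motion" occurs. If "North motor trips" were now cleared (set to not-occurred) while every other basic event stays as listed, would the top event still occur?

No

Counterfactual: set "North motor trips" to not occurred.
Safety interlock unavailable [AND]: Primary watchdog failed=occurs, North motor trips=not → not all inputs occur → does not occur.
E-stop path inoperative [OR]: Safety interlock unavailable=not, Left servo drive failed=not → no input occurs → does not occur.
Feedback branch unavailable [OR]: Backup e-stop relay lost=occurs, #3 resolver offline=not, Brake faulted=not → at least one input occurs → occurs.
Brake chain inoperative [AND]: Primary fieldbus link faulted=not, Feedback branch unavailable=occurs → not all inputs occur → does not occur.
Controller stage unavailable [AND]: North safety controller fails=occurs, Brake chain inoperative=not → not all inputs occur → does not occur.
Servo loop inoperative [AND]: Controller stage unavailable=not, Main limit switch stuck=not, Joint encoder is down=not → not all inputs occur → does not occur.
Robot arm uncommanded motion [OR]: E-stop path inoperative=not, Servo loop inoperative=not → no input occurs → does not occur.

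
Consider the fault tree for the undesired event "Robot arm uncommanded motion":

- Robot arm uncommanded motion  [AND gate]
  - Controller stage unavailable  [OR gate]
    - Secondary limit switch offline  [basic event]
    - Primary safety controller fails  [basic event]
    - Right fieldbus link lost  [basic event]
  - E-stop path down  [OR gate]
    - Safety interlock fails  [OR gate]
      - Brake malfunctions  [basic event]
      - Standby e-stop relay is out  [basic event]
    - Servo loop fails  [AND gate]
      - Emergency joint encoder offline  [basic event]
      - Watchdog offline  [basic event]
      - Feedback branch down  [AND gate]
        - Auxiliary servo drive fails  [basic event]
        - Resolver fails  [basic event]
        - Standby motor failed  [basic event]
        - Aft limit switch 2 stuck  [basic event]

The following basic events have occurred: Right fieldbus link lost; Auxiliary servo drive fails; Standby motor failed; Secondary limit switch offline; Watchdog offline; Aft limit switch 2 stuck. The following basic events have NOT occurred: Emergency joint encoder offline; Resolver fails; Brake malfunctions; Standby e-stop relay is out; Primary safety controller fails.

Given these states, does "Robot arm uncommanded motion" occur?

Controller stage unavailable [OR]: Secondary limit switch offline=occurs, Primary safety controller fails=not, Right fieldbus link lost=occurs → at least one input occurs → occurs.
Safety interlock fails [OR]: Brake malfunctions=not, Standby e-stop relay is out=not → no input occurs → does not occur.
Feedback branch down [AND]: Auxiliary servo drive fails=occurs, Resolver fails=not, Standby motor failed=occurs, Aft limit switch 2 stuck=occurs → not all inputs occur → does not occur.
Servo loop fails [AND]: Emergency joint encoder offline=not, Watchdog offline=occurs, Feedback branch down=not → not all inputs occur → does not occur.
E-stop path down [OR]: Safety interlock fails=not, Servo loop fails=not → no input occurs → does not occur.
Robot arm uncommanded motion [AND]: Controller stage unavailable=occurs, E-stop path down=not → not all inputs occur → does not occur.

No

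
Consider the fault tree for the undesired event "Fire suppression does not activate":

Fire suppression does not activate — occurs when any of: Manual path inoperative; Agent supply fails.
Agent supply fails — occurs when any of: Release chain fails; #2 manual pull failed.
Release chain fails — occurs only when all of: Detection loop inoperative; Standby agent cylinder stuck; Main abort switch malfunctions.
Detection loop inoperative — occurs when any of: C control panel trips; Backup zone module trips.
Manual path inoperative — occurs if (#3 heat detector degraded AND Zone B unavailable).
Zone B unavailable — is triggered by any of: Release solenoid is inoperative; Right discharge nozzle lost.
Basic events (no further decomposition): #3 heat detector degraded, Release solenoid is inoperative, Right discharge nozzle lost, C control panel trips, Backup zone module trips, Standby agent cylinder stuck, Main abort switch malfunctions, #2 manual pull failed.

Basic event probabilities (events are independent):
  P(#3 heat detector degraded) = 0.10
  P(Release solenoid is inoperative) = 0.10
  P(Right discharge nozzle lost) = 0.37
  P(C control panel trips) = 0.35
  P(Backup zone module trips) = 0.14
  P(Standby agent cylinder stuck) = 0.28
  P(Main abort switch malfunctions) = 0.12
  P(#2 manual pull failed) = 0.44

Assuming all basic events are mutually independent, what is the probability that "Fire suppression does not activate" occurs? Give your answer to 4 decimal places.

0.4722

P(Zone B unavailable) [OR] = 1 − (1−0.10) × (1−0.37) = 0.433000
P(Manual path inoperative) [AND] = 0.10 × 0.433000 = 0.043300
P(Detection loop inoperative) [OR] = 1 − (1−0.35) × (1−0.14) = 0.441000
P(Release chain fails) [AND] = 0.441000 × 0.28 × 0.12 = 0.014818
P(Agent supply fails) [OR] = 1 − (1−0.014818) × (1−0.44) = 0.448298
P(Fire suppression does not activate) [OR] = 1 − (1−0.043300) × (1−0.448298) = 0.472187
Rounded to 4 decimal places: P(Fire suppression does not activate) ≈ 0.4722.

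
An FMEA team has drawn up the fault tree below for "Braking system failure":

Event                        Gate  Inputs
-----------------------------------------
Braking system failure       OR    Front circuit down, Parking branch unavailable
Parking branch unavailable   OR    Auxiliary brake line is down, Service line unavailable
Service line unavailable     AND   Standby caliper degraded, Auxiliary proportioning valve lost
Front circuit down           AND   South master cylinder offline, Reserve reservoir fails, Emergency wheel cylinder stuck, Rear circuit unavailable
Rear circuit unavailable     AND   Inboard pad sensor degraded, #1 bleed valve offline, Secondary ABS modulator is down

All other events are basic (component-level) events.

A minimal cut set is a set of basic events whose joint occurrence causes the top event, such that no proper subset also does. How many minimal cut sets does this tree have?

Rear circuit unavailable [AND]: one cut set from each child combined → 1 × 1 × 1 = 1 cut set(s).
Front circuit down [AND]: one cut set from each child combined → 1 × 1 × 1 × 1 = 1 cut set(s).
Service line unavailable [AND]: one cut set from each child combined → 1 × 1 = 1 cut set(s).
Parking branch unavailable [OR]: union of children's cut sets → 2 cut set(s).
Braking system failure [OR]: union of children's cut sets → 3 cut set(s).
Minimal cut sets: {#1 bleed valve offline, Emergency wheel cylinder stuck, Inboard pad sensor degraded, Reserve reservoir fails, Secondary ABS modulator is down, South master cylinder offline}; {Auxiliary brake line is down}; {Auxiliary proportioning valve lost, Standby caliper degraded}.

3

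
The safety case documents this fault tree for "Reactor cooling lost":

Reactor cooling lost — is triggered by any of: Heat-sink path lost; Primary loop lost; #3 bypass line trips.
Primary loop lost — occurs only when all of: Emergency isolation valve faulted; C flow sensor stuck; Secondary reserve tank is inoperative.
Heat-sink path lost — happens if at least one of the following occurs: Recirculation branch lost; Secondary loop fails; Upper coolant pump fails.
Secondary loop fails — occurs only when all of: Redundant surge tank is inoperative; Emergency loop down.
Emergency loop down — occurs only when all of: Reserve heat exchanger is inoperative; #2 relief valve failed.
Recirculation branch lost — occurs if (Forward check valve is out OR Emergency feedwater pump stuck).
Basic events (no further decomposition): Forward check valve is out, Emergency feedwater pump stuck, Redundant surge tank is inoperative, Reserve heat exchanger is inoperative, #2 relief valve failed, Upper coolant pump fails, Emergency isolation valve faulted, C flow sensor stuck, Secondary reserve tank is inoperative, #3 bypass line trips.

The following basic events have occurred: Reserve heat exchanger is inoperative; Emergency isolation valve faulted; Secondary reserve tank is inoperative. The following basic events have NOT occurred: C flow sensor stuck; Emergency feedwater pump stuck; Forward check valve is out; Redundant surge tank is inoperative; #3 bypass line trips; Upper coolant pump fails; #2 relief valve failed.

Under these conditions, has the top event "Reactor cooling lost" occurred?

Recirculation branch lost [OR]: Forward check valve is out=not, Emergency feedwater pump stuck=not → no input occurs → does not occur.
Emergency loop down [AND]: Reserve heat exchanger is inoperative=occurs, #2 relief valve failed=not → not all inputs occur → does not occur.
Secondary loop fails [AND]: Redundant surge tank is inoperative=not, Emergency loop down=not → not all inputs occur → does not occur.
Heat-sink path lost [OR]: Recirculation branch lost=not, Secondary loop fails=not, Upper coolant pump fails=not → no input occurs → does not occur.
Primary loop lost [AND]: Emergency isolation valve faulted=occurs, C flow sensor stuck=not, Secondary reserve tank is inoperative=occurs → not all inputs occur → does not occur.
Reactor cooling lost [OR]: Heat-sink path lost=not, Primary loop lost=not, #3 bypass line trips=not → no input occurs → does not occur.

No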